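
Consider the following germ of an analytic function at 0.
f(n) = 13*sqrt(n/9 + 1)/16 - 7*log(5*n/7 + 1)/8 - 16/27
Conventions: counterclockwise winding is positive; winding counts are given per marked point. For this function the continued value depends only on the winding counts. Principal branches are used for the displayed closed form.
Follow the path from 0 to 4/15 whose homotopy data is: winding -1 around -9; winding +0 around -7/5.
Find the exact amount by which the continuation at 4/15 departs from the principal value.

The rational part is single-valued and drops out of the difference; each branch term changes only by its own monodromy.
(13/16)*sqrt(1 - n/(-9)): winding -1 is odd, the square root flips sign, contributing -2*(13/16)*sqrt(1 - (4/15)/(-9)) = -2*(13/16)*sqrt(139/135) = -(13/360)*sqrt(2085).
(-7/8)*log(1 - n/(-7/5)): winding 0 around -7/5, so this term returns to its principal value, contribution 0.
Summing the contributions at n = 4/15 gives -(13/360)*sqrt(2085).

Continued minus principal equals -(13/360)*sqrt(2085).


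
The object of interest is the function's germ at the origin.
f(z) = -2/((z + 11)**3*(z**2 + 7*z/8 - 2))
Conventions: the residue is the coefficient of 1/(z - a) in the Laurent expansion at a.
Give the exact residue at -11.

The residue is -344976/669921875.

At the order-3 pole -11 set g(z) = (z - (-11))^3*f(z) = -2/(z**2 + 7*z/8 - 2).
Order-3 pole: residue = g''(a)/2; g''(-11) = -689952/669921875, so the residue is -344976/669921875.


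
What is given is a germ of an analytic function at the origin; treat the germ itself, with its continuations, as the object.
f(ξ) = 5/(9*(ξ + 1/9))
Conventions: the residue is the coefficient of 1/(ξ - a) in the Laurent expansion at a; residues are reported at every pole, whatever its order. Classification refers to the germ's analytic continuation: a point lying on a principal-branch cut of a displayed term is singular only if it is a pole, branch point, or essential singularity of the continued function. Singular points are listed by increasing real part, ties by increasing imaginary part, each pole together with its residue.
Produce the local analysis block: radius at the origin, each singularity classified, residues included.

Radius of convergence at 0: 1/9.
At -1/9: a pole of order 1; residue 5/9.

Denominator factor (ξ + 1/9): pole of order 1 at -1/9, modulus 1/9.
The radius of convergence is the smallest modulus among the singular points: 1/9.
At the order-1 pole -1/9 set g(ξ) = (ξ - (-1/9))*f(ξ) = 5/9.
Simple pole: residue = g(a) at a = -1/9, which is 5/9.


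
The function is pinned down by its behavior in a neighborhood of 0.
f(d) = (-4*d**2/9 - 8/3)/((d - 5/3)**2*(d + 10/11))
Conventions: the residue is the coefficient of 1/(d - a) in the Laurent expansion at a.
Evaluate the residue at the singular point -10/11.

The residue is -3304/7225.

At the order-1 pole -10/11 set g(d) = (d - (-10/11))*f(d) = (-4*d**2/9 - 8/3)/(d - 5/3)**2.
Simple pole: residue = g(a) at a = -10/11, which is -3304/7225.


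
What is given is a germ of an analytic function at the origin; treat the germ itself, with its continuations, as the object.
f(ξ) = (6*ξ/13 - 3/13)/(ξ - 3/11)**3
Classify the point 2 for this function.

The point is a regular point.

Denominator factors: ξ - 3/11 = 19/11 at ξ = 2 — none vanishes.
So the germ continues analytically to 2.


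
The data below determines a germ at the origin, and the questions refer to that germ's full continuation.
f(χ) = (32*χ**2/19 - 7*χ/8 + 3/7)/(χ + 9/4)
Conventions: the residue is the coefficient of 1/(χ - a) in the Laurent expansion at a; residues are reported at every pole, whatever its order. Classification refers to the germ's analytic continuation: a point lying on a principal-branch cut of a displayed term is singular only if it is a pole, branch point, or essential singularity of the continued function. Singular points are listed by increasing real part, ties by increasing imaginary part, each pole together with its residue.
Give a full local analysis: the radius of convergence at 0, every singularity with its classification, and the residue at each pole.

Radius of convergence at 0: 9/4.
At -9/4: a pole of order 1; residue 46491/4256.

Denominator factor (χ + 9/4): pole of order 1 at -9/4, modulus 9/4.
The radius of convergence is the smallest modulus among the singular points: 9/4.
At the order-1 pole -9/4 set g(χ) = (χ - (-9/4))*f(χ) = 32*χ**2/19 - 7*χ/8 + 3/7.
Simple pole: residue = g(a) at a = -9/4, which is 46491/4256.


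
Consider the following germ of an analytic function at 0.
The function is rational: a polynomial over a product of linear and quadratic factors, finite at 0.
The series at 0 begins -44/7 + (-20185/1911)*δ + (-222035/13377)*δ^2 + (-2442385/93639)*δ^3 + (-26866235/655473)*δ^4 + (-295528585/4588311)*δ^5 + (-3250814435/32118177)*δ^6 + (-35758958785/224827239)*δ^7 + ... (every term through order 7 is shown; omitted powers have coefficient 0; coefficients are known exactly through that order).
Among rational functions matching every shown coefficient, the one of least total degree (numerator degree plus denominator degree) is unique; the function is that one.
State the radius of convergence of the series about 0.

No rational of total degree below 2 reproduces all 8 coefficients; solving the [1/1] Pade equations on them gives f(δ) = (17*δ/39 + 4)/(δ - 7/11), whose expansion matches every shown term.
Denominator factor (δ - 7/11): pole of order 1 at 7/11, modulus 7/11.
The radius of convergence is the smallest modulus among the singular points: 7/11.

The radius of convergence is 7/11.


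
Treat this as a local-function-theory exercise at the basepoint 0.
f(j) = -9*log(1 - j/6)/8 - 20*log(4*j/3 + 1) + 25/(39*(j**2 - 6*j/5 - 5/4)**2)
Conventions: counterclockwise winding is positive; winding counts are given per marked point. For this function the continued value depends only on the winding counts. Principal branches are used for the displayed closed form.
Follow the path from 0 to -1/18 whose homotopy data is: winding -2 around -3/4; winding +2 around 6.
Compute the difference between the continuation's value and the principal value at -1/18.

Continued minus principal equals (151/2)*pi*i.

The rational part is single-valued and drops out of the difference; each branch term changes only by its own monodromy.
(-20)*log(1 - j/(-3/4)): each positive loop around -3/4 adds 2*pi*i to the log, so winding -2 contributes (-20)*(-2)*2*pi*i = (80)*pi*i.
(-9/8)*log(1 - j/(6)): each positive loop around 6 adds 2*pi*i to the log, so winding +2 contributes (-9/8)*(2)*2*pi*i = -(9/2)*pi*i.
Summing the contributions at j = -1/18 gives (151/2)*pi*i.


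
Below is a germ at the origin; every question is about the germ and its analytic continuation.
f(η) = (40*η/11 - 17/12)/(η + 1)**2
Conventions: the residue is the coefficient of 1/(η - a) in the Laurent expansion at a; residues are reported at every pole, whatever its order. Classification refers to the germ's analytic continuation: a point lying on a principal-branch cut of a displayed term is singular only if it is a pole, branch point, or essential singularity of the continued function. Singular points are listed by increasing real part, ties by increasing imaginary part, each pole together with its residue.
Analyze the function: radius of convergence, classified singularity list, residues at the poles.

Radius of convergence at 0: 1.
At -1: a pole of order 2; residue 40/11.

Denominator factor (η + 1)^2: pole of order 2 at -1, modulus 1.
The radius of convergence is the smallest modulus among the singular points: 1.
At the order-2 pole -1 set g(η) = (η - (-1))^2*f(η) = 40*η/11 - 17/12.
Order-2 pole: residue = g'(a); g'(-1) = 40/11, so the residue is 40/11.


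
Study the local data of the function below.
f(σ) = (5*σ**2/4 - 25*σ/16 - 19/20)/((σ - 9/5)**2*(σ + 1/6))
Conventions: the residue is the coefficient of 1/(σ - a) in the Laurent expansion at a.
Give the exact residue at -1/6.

The residue is -4715/27848.

At the order-1 pole -1/6 set g(σ) = (σ - (-1/6))*f(σ) = (5*σ**2/4 - 25*σ/16 - 19/20)/(σ - 9/5)**2.
Simple pole: residue = g(a) at a = -1/6, which is -4715/27848.


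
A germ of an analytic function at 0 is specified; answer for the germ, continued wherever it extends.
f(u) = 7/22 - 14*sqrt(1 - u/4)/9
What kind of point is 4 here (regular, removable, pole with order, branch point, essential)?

The point is an algebraic (square-root) branch point.

The term (-14/9)*sqrt(1 - u/(4)) has argument 1 - 4/(4) = 0 at 4: a square-root (algebraic, two-sheeted) branch point; the remaining terms are analytic or single-valued there.


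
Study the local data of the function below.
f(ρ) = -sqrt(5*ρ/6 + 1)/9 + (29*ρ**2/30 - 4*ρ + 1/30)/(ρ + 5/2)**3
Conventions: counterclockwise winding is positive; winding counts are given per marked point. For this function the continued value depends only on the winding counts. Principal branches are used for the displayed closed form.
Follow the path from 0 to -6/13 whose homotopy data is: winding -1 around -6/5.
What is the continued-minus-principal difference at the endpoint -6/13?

Continued minus principal equals (4/117)*sqrt(26).

The rational part is single-valued and drops out of the difference; each branch term changes only by its own monodromy.
(-1/9)*sqrt(1 - ρ/(-6/5)): winding -1 is odd, the square root flips sign, contributing -2*(-1/9)*sqrt(1 - (-6/13)/(-6/5)) = -2*(-1/9)*sqrt(8/13) = (4/117)*sqrt(26).
Summing the contributions at ρ = -6/13 gives (4/117)*sqrt(26).


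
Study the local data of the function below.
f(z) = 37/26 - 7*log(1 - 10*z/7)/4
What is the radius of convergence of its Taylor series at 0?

The radius of convergence is 7/10.

Branch term (-7/4)*log(1 - z/(7/10)): its argument vanishes at z = 7/10, a logarithmic branch point, modulus 7/10.
The radius of convergence is the smallest modulus among the singular points: 7/10.


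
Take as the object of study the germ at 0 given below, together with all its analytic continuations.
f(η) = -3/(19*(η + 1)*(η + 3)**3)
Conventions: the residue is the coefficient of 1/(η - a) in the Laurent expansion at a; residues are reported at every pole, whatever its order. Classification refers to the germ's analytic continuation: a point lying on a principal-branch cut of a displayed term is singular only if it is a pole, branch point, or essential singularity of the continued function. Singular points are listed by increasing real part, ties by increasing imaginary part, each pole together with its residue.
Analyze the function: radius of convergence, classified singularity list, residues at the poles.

Radius of convergence at 0: 1.
At -3: a pole of order 3; residue 3/152.
At -1: a pole of order 1; residue -3/152.

Denominator factor (η + 3)^3: pole of order 3 at -3, modulus 3.
Denominator factor (η + 1): pole of order 1 at -1, modulus 1.
The radius of convergence is the smallest modulus among the singular points: 1.
At the order-3 pole -3 set g(η) = (η - (-3))^3*f(η) = -3/(19*(η + 1)).
Order-3 pole: residue = g''(a)/2; g''(-3) = 3/76, so the residue is 3/152.
At the order-1 pole -1 set g(η) = (η - (-1))*f(η) = -3/(19*(η + 3)**3).
Simple pole: residue = g(a) at a = -1, which is -3/152.
List the singular points by increasing real part (a conjugate pair: the negative imaginary part first).


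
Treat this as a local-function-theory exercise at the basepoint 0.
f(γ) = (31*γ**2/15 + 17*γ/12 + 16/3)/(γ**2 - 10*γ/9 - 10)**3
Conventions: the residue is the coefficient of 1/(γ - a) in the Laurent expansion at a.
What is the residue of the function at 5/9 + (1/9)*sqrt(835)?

The residue is -(243243/37259704000)*sqrt(835).

The factor γ**2 - 10*γ/9 - 10 splits as (γ - a)(γ - a') with a = 5/9 + (1/9)*sqrt(835), a' = 5/9 - (1/9)*sqrt(835). At the order-3 pole a set g(γ) = (γ - a)^3*f(γ) = [31*γ**2/15 + 17*γ/12 + 16/3] / (γ - a')^3.
Order-3 pole: residue = g''(a)/2; g''(5/9 + (1/9)*sqrt(835)) = -(243243/18629852000)*sqrt(835), so the residue is -(243243/37259704000)*sqrt(835).


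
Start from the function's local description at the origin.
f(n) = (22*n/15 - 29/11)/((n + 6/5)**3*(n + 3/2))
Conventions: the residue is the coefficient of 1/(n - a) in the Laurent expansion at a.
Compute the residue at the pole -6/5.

The residue is -53200/297.

At the order-3 pole -6/5 set g(n) = (n - (-6/5))^3*f(n) = (22*n/15 - 29/11)/(n + 3/2).
Order-3 pole: residue = g''(a)/2; g''(-6/5) = -106400/297, so the residue is -53200/297.


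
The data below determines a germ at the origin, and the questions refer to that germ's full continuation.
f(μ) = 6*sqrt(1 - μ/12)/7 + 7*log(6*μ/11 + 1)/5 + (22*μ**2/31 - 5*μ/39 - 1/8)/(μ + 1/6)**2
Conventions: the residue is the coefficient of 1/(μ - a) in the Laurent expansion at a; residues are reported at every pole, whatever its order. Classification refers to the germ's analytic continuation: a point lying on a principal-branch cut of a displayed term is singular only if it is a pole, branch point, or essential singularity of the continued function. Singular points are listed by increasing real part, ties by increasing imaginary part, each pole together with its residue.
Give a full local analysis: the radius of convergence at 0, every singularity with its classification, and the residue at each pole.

Radius of convergence at 0: 1/6.
At -11/6: a logarithmic branch point.
At -1/6: a pole of order 2; residue -147/403.
At 12: an algebraic (square-root) branch point.

Denominator factor (μ + 1/6)^2: pole of order 2 at -1/6, modulus 1/6.
Branch term (6/7)*sqrt(1 - μ/(12)): its argument vanishes at μ = 12, a square-root branch point, modulus 12.
Branch term (7/5)*log(1 - μ/(-11/6)): its argument vanishes at μ = -11/6, a logarithmic branch point, modulus 11/6.
The radius of convergence is the smallest modulus among the singular points: 1/6.
The branch terms are analytic at -1/6 and contribute nothing to the residue; only the rational part matters.
At the order-2 pole -1/6 set g(μ) = (μ - (-1/6))^2*(rational part) = 22*μ**2/31 - 5*μ/39 - 1/8.
Order-2 pole: residue = g'(a); g'(-1/6) = -147/403, so the residue is -147/403.
List the singular points by increasing real part (a conjugate pair: the negative imaginary part first).


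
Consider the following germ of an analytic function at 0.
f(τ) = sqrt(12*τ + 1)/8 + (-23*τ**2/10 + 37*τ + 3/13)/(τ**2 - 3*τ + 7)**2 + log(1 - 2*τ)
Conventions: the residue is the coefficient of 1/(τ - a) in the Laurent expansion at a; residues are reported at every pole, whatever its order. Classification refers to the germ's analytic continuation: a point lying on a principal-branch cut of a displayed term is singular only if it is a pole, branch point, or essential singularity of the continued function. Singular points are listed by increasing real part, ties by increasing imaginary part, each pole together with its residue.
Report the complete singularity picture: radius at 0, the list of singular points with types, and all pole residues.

Denominator factor (τ**2 - 3*τ + 7)^2: discriminant -19, complex-conjugate roots (3/2) + ((1/2)*sqrt(19))*i and (3/2) - ((1/2)*sqrt(19))*i; poles of order 2, moduli sqrt(7) and sqrt(7).
Branch term (1)*log(1 - τ/(1/2)): its argument vanishes at τ = 1/2, a logarithmic branch point, modulus 1/2.
Branch term (1/8)*sqrt(1 - τ/(-1/12)): its argument vanishes at τ = -1/12, a square-root branch point, modulus 1/12.
The radius of convergence is the smallest modulus among the singular points: 1/12.
The branch terms are analytic at (3/2) - ((1/2)*sqrt(19))*i and contribute nothing to the residue; only the rational part matters.
The factor τ**2 - 3*τ + 7 splits as (τ - a)(τ - a') with a = (3/2) - ((1/2)*sqrt(19))*i, a' = (3/2) + ((1/2)*sqrt(19))*i. At the order-2 pole a set g(τ) = (τ - a)^2*(rational part) = [-23*τ**2/10 + 37*τ + 3/13] / (τ - a')^2.
Order-2 pole: residue = g'(a); g'((3/2) - ((1/2)*sqrt(19))*i) = ((5152/23465)*sqrt(19))*i, so the residue is ((5152/23465)*sqrt(19))*i.
The branch terms are analytic at (3/2) + ((1/2)*sqrt(19))*i and contribute nothing to the residue; only the rational part matters.
The factor τ**2 - 3*τ + 7 splits as (τ - a)(τ - a') with a = (3/2) + ((1/2)*sqrt(19))*i, a' = (3/2) - ((1/2)*sqrt(19))*i. At the order-2 pole a set g(τ) = (τ - a)^2*(rational part) = [-23*τ**2/10 + 37*τ + 3/13] / (τ - a')^2.
Order-2 pole: residue = g'(a); g'((3/2) + ((1/2)*sqrt(19))*i) = -((5152/23465)*sqrt(19))*i, so the residue is -((5152/23465)*sqrt(19))*i.
List the singular points by increasing real part (a conjugate pair: the negative imaginary part first).

Radius of convergence at 0: 1/12.
At -1/12: an algebraic (square-root) branch point.
At 1/2: a logarithmic branch point.
At (3/2) - ((1/2)*sqrt(19))*i: a pole of order 2; residue ((5152/23465)*sqrt(19))*i.
At (3/2) + ((1/2)*sqrt(19))*i: a pole of order 2; residue -((5152/23465)*sqrt(19))*i.


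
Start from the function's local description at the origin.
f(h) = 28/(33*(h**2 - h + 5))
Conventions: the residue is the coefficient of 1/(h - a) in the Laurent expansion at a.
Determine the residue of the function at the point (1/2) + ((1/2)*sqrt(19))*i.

The factor h**2 - h + 5 splits as (h - a)(h - a') with a = (1/2) + ((1/2)*sqrt(19))*i, a' = (1/2) - ((1/2)*sqrt(19))*i. At the order-1 pole a set g(h) = (h - a)*f(h) = [28/33] / (h - a').
Simple pole: residue = g(a) at a = (1/2) + ((1/2)*sqrt(19))*i, which is -((28/627)*sqrt(19))*i.

The residue is -((28/627)*sqrt(19))*i.


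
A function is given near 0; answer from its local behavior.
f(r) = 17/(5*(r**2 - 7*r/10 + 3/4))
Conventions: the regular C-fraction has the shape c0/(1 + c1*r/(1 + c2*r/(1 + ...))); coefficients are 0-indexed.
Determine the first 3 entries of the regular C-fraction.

The regular C-fraction coefficients are [68/15, -14/15, 10/7].

Taylor coefficients (expand at 0): a_0 = 68/15, a_1 = 952/225, a_2 = -7072/3375.
c0 = a_0 = 68/15. Peel one level at a time: if S = 1 + c*r/S' with S'(0) = 1, then c is the r-coefficient of S and S' = c*r/(S - 1).
S_1 = c0/f = 1 + (-14/15)*r + (4/3)*r^2 + ...; c1 = -14/15.
S_2 = c1*r/(S_1 - 1) = 1 + (10/7)*r + ...; c2 = 10/7.


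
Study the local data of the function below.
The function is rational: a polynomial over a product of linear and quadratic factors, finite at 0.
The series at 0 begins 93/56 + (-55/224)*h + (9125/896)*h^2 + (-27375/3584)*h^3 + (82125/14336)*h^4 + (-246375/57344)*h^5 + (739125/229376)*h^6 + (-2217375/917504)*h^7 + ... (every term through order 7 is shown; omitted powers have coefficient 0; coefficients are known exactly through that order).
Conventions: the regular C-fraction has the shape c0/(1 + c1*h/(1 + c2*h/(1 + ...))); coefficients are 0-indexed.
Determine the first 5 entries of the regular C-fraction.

Taylor coefficients (read off): a_0 = 93/56, a_1 = -55/224, a_2 = 9125/896, a_3 = -27375/3584, a_4 = 82125/14336.
c0 = a_0 = 93/56. Peel one level at a time: if S = 1 + c*h/S' with S'(0) = 1, then c is the h-coefficient of S and S' = c*h/(S - 1).
S_1 = c0/f = 1 + (55/372)*h + (-52850/8649)*h^2 + ...; c1 = 55/372.
S_2 = c1*h/(S_1 - 1) = 1 + (42280/1023)*h + (204400/121)*h^2 + ...; c2 = 42280/1023.
S_3 = c2*h/(S_2 - 1) = 1 + (-67890/1661)*h + (135780/22801)*h^2 + ...; c3 = -67890/1661.
S_4 = c3*h/(S_3 - 1) = 1 + (22/151)*h + ...; c4 = 22/151.

The regular C-fraction coefficients are [93/56, 55/372, 42280/1023, -67890/1661, 22/151].


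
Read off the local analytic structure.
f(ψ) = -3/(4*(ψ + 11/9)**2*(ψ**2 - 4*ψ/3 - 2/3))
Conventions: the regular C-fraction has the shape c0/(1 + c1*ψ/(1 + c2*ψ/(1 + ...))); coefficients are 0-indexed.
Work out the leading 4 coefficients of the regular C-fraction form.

Taylor coefficients (expand at 0): a_0 = 729/968, a_1 = -3645/1331, a_2 = 1901961/234256, a_3 = -28339875/1288408.
c0 = a_0 = 729/968. Peel one level at a time: if S = 1 + c*ψ/S' with S'(0) = 1, then c is the ψ-coefficient of S and S' = c*ψ/(S - 1).
S_1 = c0/f = 1 + (40/11)*ψ + (591/242)*ψ^2 + ...; c1 = 40/11.
S_2 = c1*ψ/(S_1 - 1) = 1 + (-591/880)*ψ + (586881/774400)*ψ^2 + ...; c2 = -591/880.
S_3 = c2*ψ/(S_2 - 1) = 1 + (195627/173360)*ψ + ...; c3 = 195627/173360.

The regular C-fraction coefficients are [729/968, 40/11, -591/880, 195627/173360].


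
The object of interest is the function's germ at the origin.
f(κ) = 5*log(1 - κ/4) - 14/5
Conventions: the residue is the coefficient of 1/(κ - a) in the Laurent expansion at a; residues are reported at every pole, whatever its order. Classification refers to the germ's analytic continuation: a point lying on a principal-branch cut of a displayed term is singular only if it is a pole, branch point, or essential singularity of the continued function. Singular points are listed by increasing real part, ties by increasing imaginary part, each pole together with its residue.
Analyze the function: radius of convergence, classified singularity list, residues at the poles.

Radius of convergence at 0: 4.
At 4: a logarithmic branch point.

Branch term (5)*log(1 - κ/(4)): its argument vanishes at κ = 4, a logarithmic branch point, modulus 4.
The radius of convergence is the smallest modulus among the singular points: 4.


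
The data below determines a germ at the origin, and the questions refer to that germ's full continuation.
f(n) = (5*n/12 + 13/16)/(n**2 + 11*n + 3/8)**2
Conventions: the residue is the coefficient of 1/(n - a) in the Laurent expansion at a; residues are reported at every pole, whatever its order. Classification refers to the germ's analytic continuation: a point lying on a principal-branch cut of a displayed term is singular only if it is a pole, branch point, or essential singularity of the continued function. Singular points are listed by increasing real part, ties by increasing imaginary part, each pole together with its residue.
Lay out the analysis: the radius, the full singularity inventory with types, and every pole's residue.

Denominator factor (n**2 + 11*n + 3/8)^2: discriminant 239/2, real irrational roots -11/2 + (1/4)*sqrt(478) and -11/2 - (1/4)*sqrt(478); poles of order 2, moduli 11/2 - (1/4)*sqrt(478) and 11/2 + (1/4)*sqrt(478).
The radius of convergence is the smallest modulus among the singular points: 11/2 - (1/4)*sqrt(478).
The factor n**2 + 11*n + 3/8 splits as (n - a)(n - a') with a = -11/2 - (1/4)*sqrt(478), a' = -11/2 + (1/4)*sqrt(478). At the order-2 pole a set g(n) = (n - a)^2*f(n) = [5*n/12 + 13/16] / (n - a')^2.
Order-2 pole: residue = g'(a); g'(-11/2 - (1/4)*sqrt(478)) = -(71/685452)*sqrt(478), so the residue is -(71/685452)*sqrt(478).
The factor n**2 + 11*n + 3/8 splits as (n - a)(n - a') with a = -11/2 + (1/4)*sqrt(478), a' = -11/2 - (1/4)*sqrt(478). At the order-2 pole a set g(n) = (n - a)^2*f(n) = [5*n/12 + 13/16] / (n - a')^2.
Order-2 pole: residue = g'(a); g'(-11/2 + (1/4)*sqrt(478)) = (71/685452)*sqrt(478), so the residue is (71/685452)*sqrt(478).
List the singular points by increasing real part (a conjugate pair: the negative imaginary part first).

Radius of convergence at 0: 11/2 - (1/4)*sqrt(478).
At -11/2 - (1/4)*sqrt(478): a pole of order 2; residue -(71/685452)*sqrt(478).
At -11/2 + (1/4)*sqrt(478): a pole of order 2; residue (71/685452)*sqrt(478).


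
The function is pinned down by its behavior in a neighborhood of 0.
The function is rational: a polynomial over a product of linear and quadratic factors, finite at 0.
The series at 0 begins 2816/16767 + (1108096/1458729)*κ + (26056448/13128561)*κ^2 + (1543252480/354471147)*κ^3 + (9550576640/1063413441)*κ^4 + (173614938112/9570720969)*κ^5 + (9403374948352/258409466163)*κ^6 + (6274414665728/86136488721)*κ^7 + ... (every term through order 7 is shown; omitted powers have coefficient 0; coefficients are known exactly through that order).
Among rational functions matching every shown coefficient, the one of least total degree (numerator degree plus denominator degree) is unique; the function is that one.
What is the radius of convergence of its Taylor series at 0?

The radius of convergence is 1/2.

No rational of total degree below 5 reproduces all 8 coefficients; solving the [1/4] Pade equations on them gives f(κ) = (33*κ/29 + 22/23)/((κ - 9/4)**3*(κ - 1/2)), whose expansion matches every shown term.
Denominator factor (κ - 1/2): pole of order 1 at 1/2, modulus 1/2.
Denominator factor (κ - 9/4)^3: pole of order 3 at 9/4, modulus 9/4.
The radius of convergence is the smallest modulus among the singular points: 1/2.


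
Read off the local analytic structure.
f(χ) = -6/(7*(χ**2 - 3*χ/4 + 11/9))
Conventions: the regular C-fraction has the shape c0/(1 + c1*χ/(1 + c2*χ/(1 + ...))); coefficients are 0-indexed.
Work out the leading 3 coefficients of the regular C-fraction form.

The regular C-fraction coefficients are [-54/77, -27/44, 4/3].

Taylor coefficients (expand at 0): a_0 = -54/77, a_1 = -729/1694, a_2 = 23085/74536.
c0 = a_0 = -54/77. Peel one level at a time: if S = 1 + c*χ/S' with S'(0) = 1, then c is the χ-coefficient of S and S' = c*χ/(S - 1).
S_1 = c0/f = 1 + (-27/44)*χ + (9/11)*χ^2 + ...; c1 = -27/44.
S_2 = c1*χ/(S_1 - 1) = 1 + (4/3)*χ + ...; c2 = 4/3.


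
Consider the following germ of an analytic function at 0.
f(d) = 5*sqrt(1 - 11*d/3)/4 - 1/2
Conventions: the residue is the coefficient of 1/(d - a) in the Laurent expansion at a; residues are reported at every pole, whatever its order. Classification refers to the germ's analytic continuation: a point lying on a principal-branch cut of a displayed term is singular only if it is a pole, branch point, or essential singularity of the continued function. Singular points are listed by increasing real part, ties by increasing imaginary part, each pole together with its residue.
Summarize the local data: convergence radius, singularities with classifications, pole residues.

Radius of convergence at 0: 3/11.
At 3/11: an algebraic (square-root) branch point.

Branch term (5/4)*sqrt(1 - d/(3/11)): its argument vanishes at d = 3/11, a square-root branch point, modulus 3/11.
The radius of convergence is the smallest modulus among the singular points: 3/11.


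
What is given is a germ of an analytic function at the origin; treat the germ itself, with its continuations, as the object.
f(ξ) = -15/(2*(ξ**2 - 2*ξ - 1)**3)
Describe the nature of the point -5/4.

Denominator factors: ξ**2 - 2*ξ - 1 = 49/16 at ξ = -5/4 — none vanishes.
So the germ continues analytically to -5/4.

The point is a regular point.


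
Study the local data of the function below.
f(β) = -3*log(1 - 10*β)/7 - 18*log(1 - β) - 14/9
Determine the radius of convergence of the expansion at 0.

The radius of convergence is 1/10.

Branch term (-3/7)*log(1 - β/(1/10)): its argument vanishes at β = 1/10, a logarithmic branch point, modulus 1/10.
Branch term (-18)*log(1 - β/(1)): its argument vanishes at β = 1, a logarithmic branch point, modulus 1.
The radius of convergence is the smallest modulus among the singular points: 1/10.


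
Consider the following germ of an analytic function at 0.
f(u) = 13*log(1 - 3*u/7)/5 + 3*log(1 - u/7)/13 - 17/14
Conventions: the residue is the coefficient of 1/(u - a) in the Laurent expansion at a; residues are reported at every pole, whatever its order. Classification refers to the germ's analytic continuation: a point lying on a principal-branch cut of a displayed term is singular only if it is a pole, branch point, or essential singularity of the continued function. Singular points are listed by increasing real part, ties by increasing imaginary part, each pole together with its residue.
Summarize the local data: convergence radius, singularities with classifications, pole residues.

Radius of convergence at 0: 7/3.
At 7/3: a logarithmic branch point.
At 7: a logarithmic branch point.

Branch term (3/13)*log(1 - u/(7)): its argument vanishes at u = 7, a logarithmic branch point, modulus 7.
Branch term (13/5)*log(1 - u/(7/3)): its argument vanishes at u = 7/3, a logarithmic branch point, modulus 7/3.
The radius of convergence is the smallest modulus among the singular points: 7/3.
List the singular points by increasing real part (a conjugate pair: the negative imaginary part first).


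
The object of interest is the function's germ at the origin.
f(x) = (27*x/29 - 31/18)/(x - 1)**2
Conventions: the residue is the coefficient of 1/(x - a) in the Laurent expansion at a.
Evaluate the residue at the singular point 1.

At the order-2 pole 1 set g(x) = (x - (1))^2*f(x) = 27*x/29 - 31/18.
Order-2 pole: residue = g'(a); g'(1) = 27/29, so the residue is 27/29.

The residue is 27/29.


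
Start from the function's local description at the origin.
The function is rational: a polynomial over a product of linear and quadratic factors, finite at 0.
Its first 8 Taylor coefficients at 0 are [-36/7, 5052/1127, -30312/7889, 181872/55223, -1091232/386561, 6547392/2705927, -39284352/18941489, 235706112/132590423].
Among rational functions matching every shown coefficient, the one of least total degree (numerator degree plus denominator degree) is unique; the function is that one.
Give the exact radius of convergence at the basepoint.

The radius of convergence is 7/6.

No rational of total degree below 2 reproduces all 8 coefficients; solving the [1/1] Pade equations on them gives f(v) = (2*v/23 - 6)/(v + 7/6), whose expansion matches every shown term.
Denominator factor (v + 7/6): pole of order 1 at -7/6, modulus 7/6.
The radius of convergence is the smallest modulus among the singular points: 7/6.


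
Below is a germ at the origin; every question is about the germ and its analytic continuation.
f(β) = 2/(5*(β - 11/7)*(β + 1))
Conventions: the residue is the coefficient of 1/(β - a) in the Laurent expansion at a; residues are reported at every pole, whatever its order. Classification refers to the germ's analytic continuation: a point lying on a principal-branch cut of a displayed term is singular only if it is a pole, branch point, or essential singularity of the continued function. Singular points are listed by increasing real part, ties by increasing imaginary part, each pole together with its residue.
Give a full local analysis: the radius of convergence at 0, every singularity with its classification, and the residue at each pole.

Denominator factor (β - 11/7): pole of order 1 at 11/7, modulus 11/7.
Denominator factor (β + 1): pole of order 1 at -1, modulus 1.
The radius of convergence is the smallest modulus among the singular points: 1.
At the order-1 pole -1 set g(β) = (β - (-1))*f(β) = 2/(5*(β - 11/7)).
Simple pole: residue = g(a) at a = -1, which is -7/45.
At the order-1 pole 11/7 set g(β) = (β - (11/7))*f(β) = 2/(5*(β + 1)).
Simple pole: residue = g(a) at a = 11/7, which is 7/45.
List the singular points by increasing real part (a conjugate pair: the negative imaginary part first).

Radius of convergence at 0: 1.
At -1: a pole of order 1; residue -7/45.
At 11/7: a pole of order 1; residue 7/45.


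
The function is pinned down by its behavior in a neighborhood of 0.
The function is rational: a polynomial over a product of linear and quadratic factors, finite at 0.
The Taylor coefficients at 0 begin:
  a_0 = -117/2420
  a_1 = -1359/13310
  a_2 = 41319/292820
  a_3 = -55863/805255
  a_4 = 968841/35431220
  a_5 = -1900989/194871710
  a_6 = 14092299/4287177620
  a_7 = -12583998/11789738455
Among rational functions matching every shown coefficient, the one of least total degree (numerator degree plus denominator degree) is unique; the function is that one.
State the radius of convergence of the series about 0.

The radius of convergence is 11/3.

No rational of total degree below 4 reproduces all 8 coefficients; solving the [2/2] Pade equations on them gives f(β) = (11*β**2/10 - 19*β/11 - 13/20)/(β + 11/3)**2, whose expansion matches every shown term.
Denominator factor (β + 11/3)^2: pole of order 2 at -11/3, modulus 11/3.
The radius of convergence is the smallest modulus among the singular points: 11/3.


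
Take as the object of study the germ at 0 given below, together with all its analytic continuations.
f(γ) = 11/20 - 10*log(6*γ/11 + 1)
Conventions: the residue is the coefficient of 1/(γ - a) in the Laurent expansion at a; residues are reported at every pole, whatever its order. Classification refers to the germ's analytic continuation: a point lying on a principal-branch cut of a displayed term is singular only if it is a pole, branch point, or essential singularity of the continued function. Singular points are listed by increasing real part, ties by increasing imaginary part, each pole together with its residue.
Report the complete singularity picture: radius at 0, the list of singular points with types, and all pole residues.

Branch term (-10)*log(1 - γ/(-11/6)): its argument vanishes at γ = -11/6, a logarithmic branch point, modulus 11/6.
The radius of convergence is the smallest modulus among the singular points: 11/6.

Radius of convergence at 0: 11/6.
At -11/6: a logarithmic branch point.


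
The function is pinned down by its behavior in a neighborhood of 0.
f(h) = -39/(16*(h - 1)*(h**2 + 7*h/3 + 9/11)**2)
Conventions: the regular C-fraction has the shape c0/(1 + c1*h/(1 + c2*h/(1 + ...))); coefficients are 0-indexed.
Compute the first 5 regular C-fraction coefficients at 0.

Taylor coefficients (expand at 0): a_0 = 1573/432, a_1 = -199771/11664, a_2 = 412126/6561, a_3 = -845438737/4251528, a_4 = 67427159371/114791256.
c0 = a_0 = 1573/432. Peel one level at a time: if S = 1 + c*h/S' with S'(0) = 1, then c is the h-coefficient of S and S' = c*h/(S - 1).
S_1 = c0/f = 1 + (127/27)*h + (3553/729)*h^2 + ...; c1 = 127/27.
S_2 = c1*h/(S_1 - 1) = 1 + (-3553/3429)*h + (21638650/11758041)*h^2 + ...; c2 = -3553/3429.
S_3 = c2*h/(S_2 - 1) = 1 + (1967150/1107567)*h + (174370/104329)*h^2 + ...; c3 = 1967150/1107567.
S_4 = c3*h/(S_3 - 1) = 1 + (-59791473/63538945)*h + ...; c4 = -59791473/63538945.

The regular C-fraction coefficients are [1573/432, 127/27, -3553/3429, 1967150/1107567, -59791473/63538945].


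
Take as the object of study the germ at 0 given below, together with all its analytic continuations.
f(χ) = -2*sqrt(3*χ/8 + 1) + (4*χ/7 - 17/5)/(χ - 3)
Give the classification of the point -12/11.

Denominator factors: χ - 3 = -45/11 at χ = -12/11 — none vanishes.
Branch term sqrt(1 - χ/(-8/3)): argument at -12/11 is 13/22, nonzero, so -12/11 is not its branch point (a point on a principal cut is still regular for the continued germ).
So the germ continues analytically to -12/11.

The point is a regular point.


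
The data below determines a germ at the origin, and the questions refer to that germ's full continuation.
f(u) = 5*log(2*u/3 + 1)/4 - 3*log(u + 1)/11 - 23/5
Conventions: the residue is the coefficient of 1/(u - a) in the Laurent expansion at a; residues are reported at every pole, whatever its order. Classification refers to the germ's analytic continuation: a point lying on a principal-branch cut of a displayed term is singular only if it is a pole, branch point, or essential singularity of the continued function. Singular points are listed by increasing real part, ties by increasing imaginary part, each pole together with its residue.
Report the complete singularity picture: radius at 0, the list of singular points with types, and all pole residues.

Radius of convergence at 0: 1.
At -3/2: a logarithmic branch point.
At -1: a logarithmic branch point.

Branch term (5/4)*log(1 - u/(-3/2)): its argument vanishes at u = -3/2, a logarithmic branch point, modulus 3/2.
Branch term (-3/11)*log(1 - u/(-1)): its argument vanishes at u = -1, a logarithmic branch point, modulus 1.
The radius of convergence is the smallest modulus among the singular points: 1.
List the singular points by increasing real part (a conjugate pair: the negative imaginary part first).


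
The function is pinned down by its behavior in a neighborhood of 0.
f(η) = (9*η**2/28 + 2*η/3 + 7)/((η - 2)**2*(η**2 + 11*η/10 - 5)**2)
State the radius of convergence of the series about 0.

Denominator factor (η - 2)^2: pole of order 2 at 2, modulus 2.
Denominator factor (η**2 + 11*η/10 - 5)^2: discriminant 2121/100, real irrational roots -11/20 + (1/20)*sqrt(2121) and -11/20 - (1/20)*sqrt(2121); poles of order 2, moduli -11/20 + (1/20)*sqrt(2121) and 11/20 + (1/20)*sqrt(2121).
The radius of convergence is the smallest modulus among the singular points: -11/20 + (1/20)*sqrt(2121).

The radius of convergence is -11/20 + (1/20)*sqrt(2121).


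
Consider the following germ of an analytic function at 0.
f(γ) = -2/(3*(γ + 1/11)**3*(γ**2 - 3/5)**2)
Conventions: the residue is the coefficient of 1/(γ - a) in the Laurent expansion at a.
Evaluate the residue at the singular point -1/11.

At the order-3 pole -1/11 set g(γ) = (γ - (-1/11))^3*f(γ) = -2/(3*(γ**2 - 3/5)**2).
Order-3 pole: residue = g''(a)/2; g''(-1/11) = -42960354250/3079877043, so the residue is -21480177125/3079877043.

The residue is -21480177125/3079877043.


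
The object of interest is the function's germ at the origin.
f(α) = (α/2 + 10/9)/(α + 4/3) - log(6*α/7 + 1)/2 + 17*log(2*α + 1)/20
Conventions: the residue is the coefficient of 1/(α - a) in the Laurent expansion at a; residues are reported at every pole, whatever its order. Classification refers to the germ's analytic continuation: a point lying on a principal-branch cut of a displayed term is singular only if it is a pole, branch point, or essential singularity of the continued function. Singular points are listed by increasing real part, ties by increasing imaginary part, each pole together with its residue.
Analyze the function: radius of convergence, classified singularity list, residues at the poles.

Denominator factor (α + 4/3): pole of order 1 at -4/3, modulus 4/3.
Branch term (17/20)*log(1 - α/(-1/2)): its argument vanishes at α = -1/2, a logarithmic branch point, modulus 1/2.
Branch term (-1/2)*log(1 - α/(-7/6)): its argument vanishes at α = -7/6, a logarithmic branch point, modulus 7/6.
The radius of convergence is the smallest modulus among the singular points: 1/2.
The branch terms are analytic at -4/3 and contribute nothing to the residue; only the rational part matters.
At the order-1 pole -4/3 set g(α) = (α - (-4/3))*(rational part) = α/2 + 10/9.
Simple pole: residue = g(a) at a = -4/3, which is 4/9.
List the singular points by increasing real part (a conjugate pair: the negative imaginary part first).

Radius of convergence at 0: 1/2.
At -4/3: a pole of order 1; residue 4/9.
At -7/6: a logarithmic branch point.
At -1/2: a logarithmic branch point.


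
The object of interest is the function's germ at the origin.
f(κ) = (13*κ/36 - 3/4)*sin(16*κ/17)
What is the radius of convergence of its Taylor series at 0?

The factor sin(16*κ/17) is entire and contributes no finite singular point.
The polynomial part has no poles.
No finite singular points: the Taylor series at 0 converges everywhere.

The radius of convergence is infinite.


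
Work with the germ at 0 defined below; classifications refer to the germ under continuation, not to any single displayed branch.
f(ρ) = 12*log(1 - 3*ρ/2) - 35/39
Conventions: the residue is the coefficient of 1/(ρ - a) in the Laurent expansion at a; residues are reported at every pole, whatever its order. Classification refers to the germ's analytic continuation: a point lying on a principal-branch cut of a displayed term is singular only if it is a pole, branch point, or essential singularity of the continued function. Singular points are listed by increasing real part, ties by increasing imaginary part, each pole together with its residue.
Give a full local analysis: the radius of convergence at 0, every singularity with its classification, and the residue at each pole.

Radius of convergence at 0: 2/3.
At 2/3: a logarithmic branch point.

Branch term (12)*log(1 - ρ/(2/3)): its argument vanishes at ρ = 2/3, a logarithmic branch point, modulus 2/3.
The radius of convergence is the smallest modulus among the singular points: 2/3.


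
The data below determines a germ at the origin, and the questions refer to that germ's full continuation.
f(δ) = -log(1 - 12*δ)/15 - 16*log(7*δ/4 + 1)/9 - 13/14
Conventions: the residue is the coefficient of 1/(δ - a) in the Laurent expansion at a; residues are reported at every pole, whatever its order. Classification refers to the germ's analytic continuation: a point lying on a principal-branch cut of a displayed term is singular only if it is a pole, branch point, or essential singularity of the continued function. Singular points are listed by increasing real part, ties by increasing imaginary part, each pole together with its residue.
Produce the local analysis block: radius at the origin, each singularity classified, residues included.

Branch term (-1/15)*log(1 - δ/(1/12)): its argument vanishes at δ = 1/12, a logarithmic branch point, modulus 1/12.
Branch term (-16/9)*log(1 - δ/(-4/7)): its argument vanishes at δ = -4/7, a logarithmic branch point, modulus 4/7.
The radius of convergence is the smallest modulus among the singular points: 1/12.
List the singular points by increasing real part (a conjugate pair: the negative imaginary part first).

Radius of convergence at 0: 1/12.
At -4/7: a logarithmic branch point.
At 1/12: a logarithmic branch point.
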